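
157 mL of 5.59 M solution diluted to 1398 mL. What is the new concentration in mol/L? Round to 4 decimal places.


Dilution: M1*V1 = M2*V2, solve for M2.
M2 = M1*V1 / V2
M2 = 5.59 * 157 / 1398
M2 = 877.63 / 1398
M2 = 0.62777539 mol/L, rounded to 4 dp:

0.6278 mol/L


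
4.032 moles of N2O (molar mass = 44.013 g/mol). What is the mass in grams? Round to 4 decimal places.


mass = n * M
mass = 4.032 * 44.013
mass = 177.460416 g, rounded to 4 dp:

177.4604 g


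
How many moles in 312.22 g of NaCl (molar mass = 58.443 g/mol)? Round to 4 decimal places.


n = mass / M
n = 312.22 / 58.443
n = 5.34229933 mol, rounded to 4 dp:

5.3423 mol


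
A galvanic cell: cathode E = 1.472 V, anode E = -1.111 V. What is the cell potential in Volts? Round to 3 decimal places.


Standard cell potential: E_cell = E_cathode - E_anode.
E_cell = 1.472 - (-1.111)
E_cell = 2.583 V, rounded to 3 dp:

2.583 V


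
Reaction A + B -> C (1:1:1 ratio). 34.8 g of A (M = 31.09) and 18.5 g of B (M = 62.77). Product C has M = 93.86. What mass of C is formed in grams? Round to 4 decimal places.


Find moles of each reactant; the smaller value is the limiting reagent in a 1:1:1 reaction, so moles_C equals moles of the limiter.
n_A = mass_A / M_A = 34.8 / 31.09 = 1.119331 mol
n_B = mass_B / M_B = 18.5 / 62.77 = 0.294727 mol
Limiting reagent: B (smaller), n_limiting = 0.294727 mol
mass_C = n_limiting * M_C = 0.294727 * 93.86
mass_C = 27.66307622 g, rounded to 4 dp:

27.6631 g


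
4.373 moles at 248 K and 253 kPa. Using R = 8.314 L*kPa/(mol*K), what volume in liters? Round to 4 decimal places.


PV = nRT, solve for V = nRT / P.
nRT = 4.373 * 8.314 * 248 = 9016.5663
V = 9016.5663 / 253
V = 35.63860198 L, rounded to 4 dp:

35.6386 L


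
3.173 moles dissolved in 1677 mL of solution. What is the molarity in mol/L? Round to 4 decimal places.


Convert volume to liters: V_L = V_mL / 1000.
V_L = 1677 / 1000 = 1.677 L
M = n / V_L = 3.173 / 1.677
M = 1.89206917 mol/L, rounded to 4 dp:

1.8921 mol/L


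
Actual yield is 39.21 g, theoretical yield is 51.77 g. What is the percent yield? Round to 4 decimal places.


% yield = 100 * actual / theoretical
% yield = 100 * 39.21 / 51.77
% yield = 75.73884489 %, rounded to 4 dp:

75.7388 %


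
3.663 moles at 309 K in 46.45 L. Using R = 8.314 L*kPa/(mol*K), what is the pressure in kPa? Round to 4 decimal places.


PV = nRT, solve for P = nRT / V.
nRT = 3.663 * 8.314 * 309 = 9410.3422
P = 9410.3422 / 46.45
P = 202.5907901 kPa, rounded to 4 dp:

202.5908 kPa


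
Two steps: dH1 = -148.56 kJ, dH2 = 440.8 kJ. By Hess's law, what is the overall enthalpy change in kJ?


Hess's law: enthalpy is a state function, so add the step enthalpies.
dH_total = dH1 + dH2 = -148.56 + (440.8)
dH_total = 292.24 kJ:

292.24 kJ


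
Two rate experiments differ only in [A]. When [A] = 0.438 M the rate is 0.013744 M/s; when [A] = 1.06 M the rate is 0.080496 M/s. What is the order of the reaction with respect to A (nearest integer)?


Rate is proportional to [A]^n, so rate2/rate1 = ([A]2/[A]1)^n. Take logs to solve for n.
rate2/rate1 = 0.080496 / 0.013744 = 5.8568
[A]2/[A]1 = 1.06 / 0.438 = 2.4201
n = ln(5.8568) / ln(2.4201) = 2.0
Nearest integer order:

2


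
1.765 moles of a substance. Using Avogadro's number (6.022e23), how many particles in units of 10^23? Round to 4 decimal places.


N = n * NA, then divide by 1e23 for the requested units.
N / 1e23 = n * 6.022
N / 1e23 = 1.765 * 6.022
N / 1e23 = 10.62883, rounded to 4 dp:

10.6288


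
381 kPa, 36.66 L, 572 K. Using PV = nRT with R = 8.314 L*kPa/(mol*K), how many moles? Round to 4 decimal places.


PV = nRT, solve for n = PV / (RT).
PV = 381 * 36.66 = 13967.46
RT = 8.314 * 572 = 4755.608
n = 13967.46 / 4755.608
n = 2.93705032 mol, rounded to 4 dp:

2.9371 mol


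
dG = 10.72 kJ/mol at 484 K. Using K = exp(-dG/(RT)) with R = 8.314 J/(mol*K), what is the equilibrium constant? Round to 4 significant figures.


dG is in kJ/mol; multiply by 1000 to match R in J/(mol*K).
RT = 8.314 * 484 = 4023.976 J/mol
exponent = -dG*1000 / (RT) = -(10.72*1000) / 4023.976 = -2.66403179
K = exp(-2.66403179)
K = 0.069666773, rounded to 4 significant figures:

0.06967


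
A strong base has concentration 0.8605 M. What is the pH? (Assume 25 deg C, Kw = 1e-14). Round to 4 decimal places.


A strong base dissociates completely, so [OH-] equals the given concentration.
pOH = -log10([OH-]) = -log10(0.8605) = 0.065249
pH = 14 - pOH = 14 - 0.065249
pH = 13.934751, rounded to 4 dp:

13.9348


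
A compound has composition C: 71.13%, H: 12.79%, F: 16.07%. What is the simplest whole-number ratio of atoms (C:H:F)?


Assume 100 g of compound, divide each mass% by atomic mass to get moles, then normalize by the smallest to get a raw atom ratio.
Moles per 100 g: C: 71.13/12.011 = 5.9221, H: 12.79/1.008 = 12.6885, F: 16.07/18.998 = 0.8459
Raw ratio (divide by min = 0.8459): C: 7.001, H: 15.0, F: 1.0
Multiply by 1 to clear fractions: C: 7.001 ~= 7, H: 15.0 ~= 15, F: 1.0 ~= 1
Reduce by GCD to get the simplest whole-number ratio:

7:15:1


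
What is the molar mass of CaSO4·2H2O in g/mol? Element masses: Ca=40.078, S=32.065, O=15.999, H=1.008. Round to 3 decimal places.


M = sum(count * atomic_mass) over atoms.
M = 1*40.078 + 1*32.065 + 6*15.999 + 4*1.008
M = 40.078 + 32.065 + 95.994 + 4.032
M = 172.169 g/mol, rounded to 3 dp:

172.169 g/mol


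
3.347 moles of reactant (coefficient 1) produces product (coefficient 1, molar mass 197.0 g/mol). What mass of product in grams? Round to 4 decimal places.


Use the coefficient ratio to convert reactant moles to product moles, then multiply by the product's molar mass.
moles_P = moles_R * (coeff_P / coeff_R) = 3.347 * (1/1) = 3.347
mass_P = moles_P * M_P = 3.347 * 197.0
mass_P = 659.359 g, rounded to 4 dp:

659.3590 g


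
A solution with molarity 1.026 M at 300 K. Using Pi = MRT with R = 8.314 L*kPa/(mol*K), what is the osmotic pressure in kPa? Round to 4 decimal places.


Osmotic pressure (van't Hoff): Pi = M*R*T.
RT = 8.314 * 300 = 2494.2
Pi = 1.026 * 2494.2
Pi = 2559.0492 kPa, rounded to 4 dp:

2559.0492 kPa


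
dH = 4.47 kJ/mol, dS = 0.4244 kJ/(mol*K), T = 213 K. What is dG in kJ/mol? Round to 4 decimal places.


Gibbs: dG = dH - T*dS (consistent units, dS already in kJ/(mol*K)).
T*dS = 213 * 0.4244 = 90.3972
dG = 4.47 - (90.3972)
dG = -85.9272 kJ/mol, rounded to 4 dp:

-85.9272 kJ/mol


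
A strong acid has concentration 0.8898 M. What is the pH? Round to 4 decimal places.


A strong acid dissociates completely, so [H+] equals the given concentration.
pH = -log10([H+]) = -log10(0.8898)
pH = 0.0507076, rounded to 4 dp:

0.0507


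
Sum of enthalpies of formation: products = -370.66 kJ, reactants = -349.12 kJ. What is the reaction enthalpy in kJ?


dH_rxn = sum(dH_f products) - sum(dH_f reactants)
dH_rxn = -370.66 - (-349.12)
dH_rxn = -21.54 kJ:

-21.54 kJ


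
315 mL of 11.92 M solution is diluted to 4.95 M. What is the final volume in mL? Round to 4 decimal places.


Dilution: M1*V1 = M2*V2, solve for V2.
V2 = M1*V1 / M2
V2 = 11.92 * 315 / 4.95
V2 = 3754.8 / 4.95
V2 = 758.54545455 mL, rounded to 4 dp:

758.5455 mL


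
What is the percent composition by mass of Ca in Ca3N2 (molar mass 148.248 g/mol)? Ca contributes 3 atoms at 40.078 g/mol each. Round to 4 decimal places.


pct = 100 * (n_elem * M_elem) / M_total
mass_contribution = 3 * 40.078 = 120.234 g/mol
pct = 100 * 120.234 / 148.248
pct = 81.10328638 %, rounded to 4 dp:

81.1033 %


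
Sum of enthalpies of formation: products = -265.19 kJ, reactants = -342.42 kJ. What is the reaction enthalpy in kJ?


dH_rxn = sum(dH_f products) - sum(dH_f reactants)
dH_rxn = -265.19 - (-342.42)
dH_rxn = 77.23 kJ:

77.23 kJ


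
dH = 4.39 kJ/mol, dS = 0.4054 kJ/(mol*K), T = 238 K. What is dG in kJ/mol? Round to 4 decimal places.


Gibbs: dG = dH - T*dS (consistent units, dS already in kJ/(mol*K)).
T*dS = 238 * 0.4054 = 96.4852
dG = 4.39 - (96.4852)
dG = -92.0952 kJ/mol, rounded to 4 dp:

-92.0952 kJ/mol


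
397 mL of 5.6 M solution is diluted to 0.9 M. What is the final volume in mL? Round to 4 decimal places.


Dilution: M1*V1 = M2*V2, solve for V2.
V2 = M1*V1 / M2
V2 = 5.6 * 397 / 0.9
V2 = 2223.2 / 0.9
V2 = 2470.22222222 mL, rounded to 4 dp:

2470.2222 mL


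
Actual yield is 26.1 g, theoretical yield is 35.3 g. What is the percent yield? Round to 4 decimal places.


% yield = 100 * actual / theoretical
% yield = 100 * 26.1 / 35.3
% yield = 73.93767705 %, rounded to 4 dp:

73.9377 %


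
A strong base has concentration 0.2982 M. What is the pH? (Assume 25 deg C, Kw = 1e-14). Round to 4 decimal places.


A strong base dissociates completely, so [OH-] equals the given concentration.
pOH = -log10([OH-]) = -log10(0.2982) = 0.525492
pH = 14 - pOH = 14 - 0.525492
pH = 13.474508, rounded to 4 dp:

13.4745


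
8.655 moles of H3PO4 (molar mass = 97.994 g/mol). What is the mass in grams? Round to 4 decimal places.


mass = n * M
mass = 8.655 * 97.994
mass = 848.13807 g, rounded to 4 dp:

848.1381 g


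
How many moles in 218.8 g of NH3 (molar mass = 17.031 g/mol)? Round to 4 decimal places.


n = mass / M
n = 218.8 / 17.031
n = 12.84716106 mol, rounded to 4 dp:

12.8472 mol


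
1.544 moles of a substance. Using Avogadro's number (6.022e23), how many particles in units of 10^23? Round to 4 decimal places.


N = n * NA, then divide by 1e23 for the requested units.
N / 1e23 = n * 6.022
N / 1e23 = 1.544 * 6.022
N / 1e23 = 9.297968, rounded to 4 dp:

9.2980


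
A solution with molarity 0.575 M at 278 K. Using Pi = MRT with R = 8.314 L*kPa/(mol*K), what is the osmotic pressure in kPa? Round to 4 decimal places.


Osmotic pressure (van't Hoff): Pi = M*R*T.
RT = 8.314 * 278 = 2311.292
Pi = 0.575 * 2311.292
Pi = 1328.9929 kPa, rounded to 4 dp:

1328.9929 kPa


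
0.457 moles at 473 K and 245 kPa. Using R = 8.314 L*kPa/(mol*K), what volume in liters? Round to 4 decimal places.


PV = nRT, solve for V = nRT / P.
nRT = 0.457 * 8.314 * 473 = 1797.1626
V = 1797.1626 / 245
V = 7.33535755 L, rounded to 4 dp:

7.3354 L


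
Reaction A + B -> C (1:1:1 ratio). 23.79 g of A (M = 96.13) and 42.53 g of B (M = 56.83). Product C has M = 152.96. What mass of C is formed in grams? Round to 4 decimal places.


Find moles of each reactant; the smaller value is the limiting reagent in a 1:1:1 reaction, so moles_C equals moles of the limiter.
n_A = mass_A / M_A = 23.79 / 96.13 = 0.247477 mol
n_B = mass_B / M_B = 42.53 / 56.83 = 0.748372 mol
Limiting reagent: A (smaller), n_limiting = 0.247477 mol
mass_C = n_limiting * M_C = 0.247477 * 152.96
mass_C = 37.85408192 g, rounded to 4 dp:

37.8541 g


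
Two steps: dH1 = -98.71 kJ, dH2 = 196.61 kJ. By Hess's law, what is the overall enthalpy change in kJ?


Hess's law: enthalpy is a state function, so add the step enthalpies.
dH_total = dH1 + dH2 = -98.71 + (196.61)
dH_total = 97.9 kJ:

97.90 kJ


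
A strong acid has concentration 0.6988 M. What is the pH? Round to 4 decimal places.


A strong acid dissociates completely, so [H+] equals the given concentration.
pH = -log10([H+]) = -log10(0.6988)
pH = 0.1556471, rounded to 4 dp:

0.1556


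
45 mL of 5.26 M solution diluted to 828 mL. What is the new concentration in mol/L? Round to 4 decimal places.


Dilution: M1*V1 = M2*V2, solve for M2.
M2 = M1*V1 / V2
M2 = 5.26 * 45 / 828
M2 = 236.7 / 828
M2 = 0.28586957 mol/L, rounded to 4 dp:

0.2859 mol/L


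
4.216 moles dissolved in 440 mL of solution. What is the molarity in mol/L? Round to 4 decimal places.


Convert volume to liters: V_L = V_mL / 1000.
V_L = 440 / 1000 = 0.44 L
M = n / V_L = 4.216 / 0.44
M = 9.58181818 mol/L, rounded to 4 dp:

9.5818 mol/L


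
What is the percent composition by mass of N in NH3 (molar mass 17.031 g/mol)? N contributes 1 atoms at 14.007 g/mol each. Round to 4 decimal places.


pct = 100 * (n_elem * M_elem) / M_total
mass_contribution = 1 * 14.007 = 14.007 g/mol
pct = 100 * 14.007 / 17.031
pct = 82.24414303 %, rounded to 4 dp:

82.2441 %


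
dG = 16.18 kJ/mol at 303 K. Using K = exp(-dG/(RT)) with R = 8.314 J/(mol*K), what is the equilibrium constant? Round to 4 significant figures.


dG is in kJ/mol; multiply by 1000 to match R in J/(mol*K).
RT = 8.314 * 303 = 2519.142 J/mol
exponent = -dG*1000 / (RT) = -(16.18*1000) / 2519.142 = -6.42282174
K = exp(-6.42282174)
K = 0.0016240671, rounded to 4 significant figures:

0.001624


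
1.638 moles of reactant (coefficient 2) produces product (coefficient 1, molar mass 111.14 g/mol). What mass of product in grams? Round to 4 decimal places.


Use the coefficient ratio to convert reactant moles to product moles, then multiply by the product's molar mass.
moles_P = moles_R * (coeff_P / coeff_R) = 1.638 * (1/2) = 0.819
mass_P = moles_P * M_P = 0.819 * 111.14
mass_P = 91.02366 g, rounded to 4 dp:

91.0237 g


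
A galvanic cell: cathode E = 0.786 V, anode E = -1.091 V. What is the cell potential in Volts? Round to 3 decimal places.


Standard cell potential: E_cell = E_cathode - E_anode.
E_cell = 0.786 - (-1.091)
E_cell = 1.877 V, rounded to 3 dp:

1.877 V


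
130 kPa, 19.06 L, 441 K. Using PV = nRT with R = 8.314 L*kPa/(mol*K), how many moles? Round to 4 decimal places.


PV = nRT, solve for n = PV / (RT).
PV = 130 * 19.06 = 2477.8
RT = 8.314 * 441 = 3666.474
n = 2477.8 / 3666.474
n = 0.67579915 mol, rounded to 4 dp:

0.6758 mol


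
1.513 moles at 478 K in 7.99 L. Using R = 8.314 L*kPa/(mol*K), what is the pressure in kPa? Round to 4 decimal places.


PV = nRT, solve for P = nRT / V.
nRT = 1.513 * 8.314 * 478 = 6012.8012
P = 6012.8012 / 7.99
P = 752.54082603 kPa, rounded to 4 dp:

752.5408 kPa


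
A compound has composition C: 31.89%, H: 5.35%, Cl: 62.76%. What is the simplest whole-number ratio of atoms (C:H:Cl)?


Assume 100 g of compound, divide each mass% by atomic mass to get moles, then normalize by the smallest to get a raw atom ratio.
Moles per 100 g: C: 31.89/12.011 = 2.6551, H: 5.35/1.008 = 5.3075, Cl: 62.76/35.453 = 1.7702
Raw ratio (divide by min = 1.7702): C: 1.5, H: 2.998, Cl: 1.0
Multiply by 2 to clear fractions: C: 3.0 ~= 3, H: 5.996 ~= 6, Cl: 2.0 ~= 2
Reduce by GCD to get the simplest whole-number ratio:

3:6:2


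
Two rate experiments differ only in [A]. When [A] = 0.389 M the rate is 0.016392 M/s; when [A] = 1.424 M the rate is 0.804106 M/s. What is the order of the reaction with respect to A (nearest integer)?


Rate is proportional to [A]^n, so rate2/rate1 = ([A]2/[A]1)^n. Take logs to solve for n.
rate2/rate1 = 0.804106 / 0.016392 = 49.0548
[A]2/[A]1 = 1.424 / 0.389 = 3.6607
n = ln(49.0548) / ln(3.6607) = 3.0
Nearest integer order:

3


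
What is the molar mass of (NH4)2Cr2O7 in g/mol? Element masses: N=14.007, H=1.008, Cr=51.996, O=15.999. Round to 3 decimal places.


M = sum(count * atomic_mass) over atoms.
M = 2*14.007 + 8*1.008 + 2*51.996 + 7*15.999
M = 28.014 + 8.064 + 103.992 + 111.993
M = 252.063 g/mol, rounded to 3 dp:

252.063 g/mol


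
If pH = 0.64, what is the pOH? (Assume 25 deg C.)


At 25 deg C, pH + pOH = 14.
pOH = 14 - pH = 14 - 0.64
pOH = 13.36:

13.36


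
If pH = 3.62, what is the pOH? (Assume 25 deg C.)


At 25 deg C, pH + pOH = 14.
pOH = 14 - pH = 14 - 3.62
pOH = 10.38:

10.38


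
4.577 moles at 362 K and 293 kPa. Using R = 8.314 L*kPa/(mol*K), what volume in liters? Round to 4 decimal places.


PV = nRT, solve for V = nRT / P.
nRT = 4.577 * 8.314 * 362 = 13775.2504
V = 13775.2504 / 293
V = 47.01450648 L, rounded to 4 dp:

47.0145 L


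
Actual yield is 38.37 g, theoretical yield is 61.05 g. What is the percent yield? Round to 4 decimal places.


% yield = 100 * actual / theoretical
% yield = 100 * 38.37 / 61.05
% yield = 62.85012285 %, rounded to 4 dp:

62.8501 %


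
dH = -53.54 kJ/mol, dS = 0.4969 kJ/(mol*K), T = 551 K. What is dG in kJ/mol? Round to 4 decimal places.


Gibbs: dG = dH - T*dS (consistent units, dS already in kJ/(mol*K)).
T*dS = 551 * 0.4969 = 273.7919
dG = -53.54 - (273.7919)
dG = -327.3319 kJ/mol, rounded to 4 dp:

-327.3319 kJ/mol


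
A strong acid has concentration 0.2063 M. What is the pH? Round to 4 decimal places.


A strong acid dissociates completely, so [H+] equals the given concentration.
pH = -log10([H+]) = -log10(0.2063)
pH = 0.68550077, rounded to 4 dp:

0.6855


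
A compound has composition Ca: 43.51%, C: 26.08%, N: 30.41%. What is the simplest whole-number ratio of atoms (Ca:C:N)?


Assume 100 g of compound, divide each mass% by atomic mass to get moles, then normalize by the smallest to get a raw atom ratio.
Moles per 100 g: Ca: 43.51/40.078 = 1.0856, C: 26.08/12.011 = 2.1713, N: 30.41/14.007 = 2.1711
Raw ratio (divide by min = 1.0856): Ca: 1.0, C: 2.0, N: 2.0
Multiply by 1 to clear fractions: Ca: 1.0 ~= 1, C: 2.0 ~= 2, N: 2.0 ~= 2
Reduce by GCD to get the simplest whole-number ratio:

1:2:2


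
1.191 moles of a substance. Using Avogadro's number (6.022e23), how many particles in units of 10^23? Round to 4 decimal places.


N = n * NA, then divide by 1e23 for the requested units.
N / 1e23 = n * 6.022
N / 1e23 = 1.191 * 6.022
N / 1e23 = 7.172202, rounded to 4 dp:

7.1722


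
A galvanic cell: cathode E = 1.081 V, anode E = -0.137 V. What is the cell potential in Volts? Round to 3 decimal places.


Standard cell potential: E_cell = E_cathode - E_anode.
E_cell = 1.081 - (-0.137)
E_cell = 1.218 V, rounded to 3 dp:

1.218 V


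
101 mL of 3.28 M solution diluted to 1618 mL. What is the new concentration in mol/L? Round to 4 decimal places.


Dilution: M1*V1 = M2*V2, solve for M2.
M2 = M1*V1 / V2
M2 = 3.28 * 101 / 1618
M2 = 331.28 / 1618
M2 = 0.2047466 mol/L, rounded to 4 dp:

0.2047 mol/L


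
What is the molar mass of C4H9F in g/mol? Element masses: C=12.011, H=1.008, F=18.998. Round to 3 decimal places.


M = sum(count * atomic_mass) over atoms.
M = 4*12.011 + 9*1.008 + 1*18.998
M = 48.044 + 9.072 + 18.998
M = 76.114 g/mol, rounded to 3 dp:

76.114 g/mol


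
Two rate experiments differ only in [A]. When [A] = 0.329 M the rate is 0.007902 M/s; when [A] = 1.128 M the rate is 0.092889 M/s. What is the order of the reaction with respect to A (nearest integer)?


Rate is proportional to [A]^n, so rate2/rate1 = ([A]2/[A]1)^n. Take logs to solve for n.
rate2/rate1 = 0.092889 / 0.007902 = 11.7551
[A]2/[A]1 = 1.128 / 0.329 = 3.4286
n = ln(11.7551) / ln(3.4286) = 2.0
Nearest integer order:

2


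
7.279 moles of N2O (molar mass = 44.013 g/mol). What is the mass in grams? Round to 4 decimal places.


mass = n * M
mass = 7.279 * 44.013
mass = 320.370627 g, rounded to 4 dp:

320.3706 g


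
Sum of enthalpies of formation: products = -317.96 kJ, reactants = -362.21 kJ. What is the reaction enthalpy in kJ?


dH_rxn = sum(dH_f products) - sum(dH_f reactants)
dH_rxn = -317.96 - (-362.21)
dH_rxn = 44.25 kJ:

44.25 kJ


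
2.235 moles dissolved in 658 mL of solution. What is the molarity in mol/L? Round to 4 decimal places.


Convert volume to liters: V_L = V_mL / 1000.
V_L = 658 / 1000 = 0.658 L
M = n / V_L = 2.235 / 0.658
M = 3.39665653 mol/L, rounded to 4 dp:

3.3967 mol/L


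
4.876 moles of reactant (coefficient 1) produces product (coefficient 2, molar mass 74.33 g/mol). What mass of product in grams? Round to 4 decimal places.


Use the coefficient ratio to convert reactant moles to product moles, then multiply by the product's molar mass.
moles_P = moles_R * (coeff_P / coeff_R) = 4.876 * (2/1) = 9.752
mass_P = moles_P * M_P = 9.752 * 74.33
mass_P = 724.86616 g, rounded to 4 dp:

724.8662 g


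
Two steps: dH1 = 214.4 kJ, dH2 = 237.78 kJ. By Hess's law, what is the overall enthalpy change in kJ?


Hess's law: enthalpy is a state function, so add the step enthalpies.
dH_total = dH1 + dH2 = 214.4 + (237.78)
dH_total = 452.18 kJ:

452.18 kJ


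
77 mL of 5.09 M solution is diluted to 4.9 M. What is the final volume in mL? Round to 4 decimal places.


Dilution: M1*V1 = M2*V2, solve for V2.
V2 = M1*V1 / M2
V2 = 5.09 * 77 / 4.9
V2 = 391.93 / 4.9
V2 = 79.98571429 mL, rounded to 4 dp:

79.9857 mL


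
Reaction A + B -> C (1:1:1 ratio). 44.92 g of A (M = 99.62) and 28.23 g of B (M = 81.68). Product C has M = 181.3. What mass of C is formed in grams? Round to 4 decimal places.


Find moles of each reactant; the smaller value is the limiting reagent in a 1:1:1 reaction, so moles_C equals moles of the limiter.
n_A = mass_A / M_A = 44.92 / 99.62 = 0.450913 mol
n_B = mass_B / M_B = 28.23 / 81.68 = 0.345617 mol
Limiting reagent: B (smaller), n_limiting = 0.345617 mol
mass_C = n_limiting * M_C = 0.345617 * 181.3
mass_C = 62.6603621 g, rounded to 4 dp:

62.6604 g


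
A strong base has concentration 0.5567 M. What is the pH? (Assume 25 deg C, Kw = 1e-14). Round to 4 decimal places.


A strong base dissociates completely, so [OH-] equals the given concentration.
pOH = -log10([OH-]) = -log10(0.5567) = 0.254379
pH = 14 - pOH = 14 - 0.254379
pH = 13.745621, rounded to 4 dp:

13.7456


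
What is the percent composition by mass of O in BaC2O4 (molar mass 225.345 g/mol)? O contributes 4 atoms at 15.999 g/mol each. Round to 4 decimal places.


pct = 100 * (n_elem * M_elem) / M_total
mass_contribution = 4 * 15.999 = 63.996 g/mol
pct = 100 * 63.996 / 225.345
pct = 28.39912135 %, rounded to 4 dp:

28.3991 %


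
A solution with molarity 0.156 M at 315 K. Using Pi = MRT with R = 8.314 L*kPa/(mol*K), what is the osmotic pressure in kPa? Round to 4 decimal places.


Osmotic pressure (van't Hoff): Pi = M*R*T.
RT = 8.314 * 315 = 2618.91
Pi = 0.156 * 2618.91
Pi = 408.54996 kPa, rounded to 4 dp:

408.5500 kPa


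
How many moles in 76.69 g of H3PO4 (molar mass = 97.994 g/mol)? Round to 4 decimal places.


n = mass / M
n = 76.69 / 97.994
n = 0.78259893 mol, rounded to 4 dp:

0.7826 mol


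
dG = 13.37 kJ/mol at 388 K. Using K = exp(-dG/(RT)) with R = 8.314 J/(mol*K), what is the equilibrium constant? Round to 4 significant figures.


dG is in kJ/mol; multiply by 1000 to match R in J/(mol*K).
RT = 8.314 * 388 = 3225.832 J/mol
exponent = -dG*1000 / (RT) = -(13.37*1000) / 3225.832 = -4.14466717
K = exp(-4.14466717)
K = 0.01584871, rounded to 4 significant figures:

0.01585


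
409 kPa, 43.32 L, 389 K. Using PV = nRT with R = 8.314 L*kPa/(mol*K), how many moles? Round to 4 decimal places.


PV = nRT, solve for n = PV / (RT).
PV = 409 * 43.32 = 17717.88
RT = 8.314 * 389 = 3234.146
n = 17717.88 / 3234.146
n = 5.47837976 mol, rounded to 4 dp:

5.4784 mol


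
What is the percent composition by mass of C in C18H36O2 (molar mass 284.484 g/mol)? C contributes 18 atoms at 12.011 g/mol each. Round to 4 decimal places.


pct = 100 * (n_elem * M_elem) / M_total
mass_contribution = 18 * 12.011 = 216.198 g/mol
pct = 100 * 216.198 / 284.484
pct = 75.99654111 %, rounded to 4 dp:

75.9965 %


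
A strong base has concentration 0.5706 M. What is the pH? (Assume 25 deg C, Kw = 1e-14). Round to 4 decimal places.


A strong base dissociates completely, so [OH-] equals the given concentration.
pOH = -log10([OH-]) = -log10(0.5706) = 0.243668
pH = 14 - pOH = 14 - 0.243668
pH = 13.756332, rounded to 4 dp:

13.7563


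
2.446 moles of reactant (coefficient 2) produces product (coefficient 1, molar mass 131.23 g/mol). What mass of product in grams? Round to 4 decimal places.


Use the coefficient ratio to convert reactant moles to product moles, then multiply by the product's molar mass.
moles_P = moles_R * (coeff_P / coeff_R) = 2.446 * (1/2) = 1.223
mass_P = moles_P * M_P = 1.223 * 131.23
mass_P = 160.49429 g, rounded to 4 dp:

160.4943 g


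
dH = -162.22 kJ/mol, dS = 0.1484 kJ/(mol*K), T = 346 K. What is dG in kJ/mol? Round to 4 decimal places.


Gibbs: dG = dH - T*dS (consistent units, dS already in kJ/(mol*K)).
T*dS = 346 * 0.1484 = 51.3464
dG = -162.22 - (51.3464)
dG = -213.5664 kJ/mol, rounded to 4 dp:

-213.5664 kJ/mol


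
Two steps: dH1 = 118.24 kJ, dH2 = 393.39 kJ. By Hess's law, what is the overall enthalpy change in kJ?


Hess's law: enthalpy is a state function, so add the step enthalpies.
dH_total = dH1 + dH2 = 118.24 + (393.39)
dH_total = 511.63 kJ:

511.63 kJ


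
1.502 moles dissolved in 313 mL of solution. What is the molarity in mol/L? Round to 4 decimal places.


Convert volume to liters: V_L = V_mL / 1000.
V_L = 313 / 1000 = 0.313 L
M = n / V_L = 1.502 / 0.313
M = 4.79872204 mol/L, rounded to 4 dp:

4.7987 mol/L


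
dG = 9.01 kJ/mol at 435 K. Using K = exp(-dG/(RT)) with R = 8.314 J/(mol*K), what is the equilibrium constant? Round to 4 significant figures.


dG is in kJ/mol; multiply by 1000 to match R in J/(mol*K).
RT = 8.314 * 435 = 3616.59 J/mol
exponent = -dG*1000 / (RT) = -(9.01*1000) / 3616.59 = -2.49129705
K = exp(-2.49129705)
K = 0.082802498, rounded to 4 significant figures:

0.08280


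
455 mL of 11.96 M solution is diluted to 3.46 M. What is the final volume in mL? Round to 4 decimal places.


Dilution: M1*V1 = M2*V2, solve for V2.
V2 = M1*V1 / M2
V2 = 11.96 * 455 / 3.46
V2 = 5441.8 / 3.46
V2 = 1572.77456647 mL, rounded to 4 dp:

1572.7746 mL


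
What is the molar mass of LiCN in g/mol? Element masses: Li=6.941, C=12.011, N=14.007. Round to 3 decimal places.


M = sum(count * atomic_mass) over atoms.
M = 1*6.941 + 1*12.011 + 1*14.007
M = 6.941 + 12.011 + 14.007
M = 32.959 g/mol, rounded to 3 dp:

32.959 g/mol


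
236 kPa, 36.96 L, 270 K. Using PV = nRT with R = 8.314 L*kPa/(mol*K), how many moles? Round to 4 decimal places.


PV = nRT, solve for n = PV / (RT).
PV = 236 * 36.96 = 8722.56
RT = 8.314 * 270 = 2244.78
n = 8722.56 / 2244.78
n = 3.88570818 mol, rounded to 4 dp:

3.8857 mol


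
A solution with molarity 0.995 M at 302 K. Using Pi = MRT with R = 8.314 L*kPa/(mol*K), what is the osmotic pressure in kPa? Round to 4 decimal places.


Osmotic pressure (van't Hoff): Pi = M*R*T.
RT = 8.314 * 302 = 2510.828
Pi = 0.995 * 2510.828
Pi = 2498.27386 kPa, rounded to 4 dp:

2498.2739 kPa


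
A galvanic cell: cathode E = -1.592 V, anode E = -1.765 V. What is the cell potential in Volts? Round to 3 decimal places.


Standard cell potential: E_cell = E_cathode - E_anode.
E_cell = -1.592 - (-1.765)
E_cell = 0.173 V, rounded to 3 dp:

0.173 V


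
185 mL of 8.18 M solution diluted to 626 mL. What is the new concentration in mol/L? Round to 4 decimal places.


Dilution: M1*V1 = M2*V2, solve for M2.
M2 = M1*V1 / V2
M2 = 8.18 * 185 / 626
M2 = 1513.3 / 626
M2 = 2.41741214 mol/L, rounded to 4 dp:

2.4174 mol/L


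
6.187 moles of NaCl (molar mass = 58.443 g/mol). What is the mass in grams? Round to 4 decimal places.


mass = n * M
mass = 6.187 * 58.443
mass = 361.586841 g, rounded to 4 dp:

361.5868 g


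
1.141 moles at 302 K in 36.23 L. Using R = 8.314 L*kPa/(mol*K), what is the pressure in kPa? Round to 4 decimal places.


PV = nRT, solve for P = nRT / V.
nRT = 1.141 * 8.314 * 302 = 2864.8547
P = 2864.8547 / 36.23
P = 79.07410157 kPa, rounded to 4 dp:

79.0741 kPa


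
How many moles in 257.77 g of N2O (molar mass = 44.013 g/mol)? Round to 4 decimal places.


n = mass / M
n = 257.77 / 44.013
n = 5.85667871 mol, rounded to 4 dp:

5.8567 mol


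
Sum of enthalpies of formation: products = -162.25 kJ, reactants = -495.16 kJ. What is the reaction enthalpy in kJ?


dH_rxn = sum(dH_f products) - sum(dH_f reactants)
dH_rxn = -162.25 - (-495.16)
dH_rxn = 332.91 kJ:

332.91 kJ


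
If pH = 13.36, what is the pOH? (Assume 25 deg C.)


At 25 deg C, pH + pOH = 14.
pOH = 14 - pH = 14 - 13.36
pOH = 0.64:

0.64


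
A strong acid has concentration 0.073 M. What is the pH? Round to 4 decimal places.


A strong acid dissociates completely, so [H+] equals the given concentration.
pH = -log10([H+]) = -log10(0.073)
pH = 1.13667714, rounded to 4 dp:

1.1367


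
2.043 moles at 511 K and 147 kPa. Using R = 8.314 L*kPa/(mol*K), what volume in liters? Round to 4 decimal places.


PV = nRT, solve for V = nRT / P.
nRT = 2.043 * 8.314 * 511 = 8679.5915
V = 8679.5915 / 147
V = 59.04484014 L, rounded to 4 dp:

59.0448 L


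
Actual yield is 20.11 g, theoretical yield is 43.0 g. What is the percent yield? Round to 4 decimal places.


% yield = 100 * actual / theoretical
% yield = 100 * 20.11 / 43.0
% yield = 46.76744186 %, rounded to 4 dp:

46.7674 %


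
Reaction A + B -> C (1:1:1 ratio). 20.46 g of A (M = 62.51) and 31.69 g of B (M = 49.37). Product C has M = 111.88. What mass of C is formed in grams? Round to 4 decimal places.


Find moles of each reactant; the smaller value is the limiting reagent in a 1:1:1 reaction, so moles_C equals moles of the limiter.
n_A = mass_A / M_A = 20.46 / 62.51 = 0.327308 mol
n_B = mass_B / M_B = 31.69 / 49.37 = 0.641888 mol
Limiting reagent: A (smaller), n_limiting = 0.327308 mol
mass_C = n_limiting * M_C = 0.327308 * 111.88
mass_C = 36.61921904 g, rounded to 4 dp:

36.6192 g


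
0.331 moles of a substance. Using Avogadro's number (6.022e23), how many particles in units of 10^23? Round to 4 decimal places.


N = n * NA, then divide by 1e23 for the requested units.
N / 1e23 = n * 6.022
N / 1e23 = 0.331 * 6.022
N / 1e23 = 1.993282, rounded to 4 dp:

1.9933


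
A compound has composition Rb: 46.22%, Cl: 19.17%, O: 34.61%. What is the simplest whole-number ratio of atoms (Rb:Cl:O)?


Assume 100 g of compound, divide each mass% by atomic mass to get moles, then normalize by the smallest to get a raw atom ratio.
Moles per 100 g: Rb: 46.22/85.468 = 0.5408, Cl: 19.17/35.453 = 0.5407, O: 34.61/15.999 = 2.1633
Raw ratio (divide by min = 0.5407): Rb: 1.0, Cl: 1.0, O: 4.001
Multiply by 1 to clear fractions: Rb: 1.0 ~= 1, Cl: 1.0 ~= 1, O: 4.001 ~= 4
Reduce by GCD to get the simplest whole-number ratio:

1:1:4


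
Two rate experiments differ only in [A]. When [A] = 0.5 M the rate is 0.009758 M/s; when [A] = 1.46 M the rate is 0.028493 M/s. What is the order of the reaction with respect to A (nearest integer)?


Rate is proportional to [A]^n, so rate2/rate1 = ([A]2/[A]1)^n. Take logs to solve for n.
rate2/rate1 = 0.028493 / 0.009758 = 2.92
[A]2/[A]1 = 1.46 / 0.5 = 2.92
n = ln(2.92) / ln(2.92) = 1.0
Nearest integer order:

1


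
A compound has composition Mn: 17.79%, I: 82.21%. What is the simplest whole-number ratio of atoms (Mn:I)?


Assume 100 g of compound, divide each mass% by atomic mass to get moles, then normalize by the smallest to get a raw atom ratio.
Moles per 100 g: Mn: 17.79/54.938 = 0.3238, I: 82.21/126.904 = 0.6478
Raw ratio (divide by min = 0.3238): Mn: 1.0, I: 2.001
Multiply by 1 to clear fractions: Mn: 1.0 ~= 1, I: 2.001 ~= 2
Reduce by GCD to get the simplest whole-number ratio:

1:2


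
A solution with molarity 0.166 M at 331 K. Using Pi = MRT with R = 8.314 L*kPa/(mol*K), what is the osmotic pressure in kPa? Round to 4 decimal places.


Osmotic pressure (van't Hoff): Pi = M*R*T.
RT = 8.314 * 331 = 2751.934
Pi = 0.166 * 2751.934
Pi = 456.821044 kPa, rounded to 4 dp:

456.8210 kPa


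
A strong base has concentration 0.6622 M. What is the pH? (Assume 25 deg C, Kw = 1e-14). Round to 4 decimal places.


A strong base dissociates completely, so [OH-] equals the given concentration.
pOH = -log10([OH-]) = -log10(0.6622) = 0.179011
pH = 14 - pOH = 14 - 0.179011
pH = 13.820989, rounded to 4 dp:

13.8210


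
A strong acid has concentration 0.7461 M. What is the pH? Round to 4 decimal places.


A strong acid dissociates completely, so [H+] equals the given concentration.
pH = -log10([H+]) = -log10(0.7461)
pH = 0.12720296, rounded to 4 dp:

0.1272


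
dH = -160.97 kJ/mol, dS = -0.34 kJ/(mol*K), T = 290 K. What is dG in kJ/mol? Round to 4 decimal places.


Gibbs: dG = dH - T*dS (consistent units, dS already in kJ/(mol*K)).
T*dS = 290 * -0.34 = -98.6
dG = -160.97 - (-98.6)
dG = -62.37 kJ/mol, rounded to 4 dp:

-62.3700 kJ/mol


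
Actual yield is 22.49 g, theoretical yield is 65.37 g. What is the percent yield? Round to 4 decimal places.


% yield = 100 * actual / theoretical
% yield = 100 * 22.49 / 65.37
% yield = 34.40416093 %, rounded to 4 dp:

34.4042 %


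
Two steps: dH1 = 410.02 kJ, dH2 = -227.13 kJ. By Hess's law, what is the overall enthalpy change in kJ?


Hess's law: enthalpy is a state function, so add the step enthalpies.
dH_total = dH1 + dH2 = 410.02 + (-227.13)
dH_total = 182.89 kJ:

182.89 kJ


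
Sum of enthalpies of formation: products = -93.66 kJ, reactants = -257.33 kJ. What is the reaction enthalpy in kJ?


dH_rxn = sum(dH_f products) - sum(dH_f reactants)
dH_rxn = -93.66 - (-257.33)
dH_rxn = 163.67 kJ:

163.67 kJ


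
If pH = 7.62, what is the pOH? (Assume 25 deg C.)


At 25 deg C, pH + pOH = 14.
pOH = 14 - pH = 14 - 7.62
pOH = 6.38:

6.38


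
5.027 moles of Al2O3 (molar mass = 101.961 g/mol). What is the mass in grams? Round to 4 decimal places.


mass = n * M
mass = 5.027 * 101.961
mass = 512.557947 g, rounded to 4 dp:

512.5579 g


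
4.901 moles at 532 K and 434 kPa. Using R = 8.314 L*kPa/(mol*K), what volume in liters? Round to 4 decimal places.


PV = nRT, solve for V = nRT / P.
nRT = 4.901 * 8.314 * 532 = 21677.3582
V = 21677.3582 / 434
V = 49.94782995 L, rounded to 4 dp:

49.9478 L


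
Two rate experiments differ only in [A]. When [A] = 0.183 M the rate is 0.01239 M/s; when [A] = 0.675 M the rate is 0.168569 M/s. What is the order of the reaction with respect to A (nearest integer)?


Rate is proportional to [A]^n, so rate2/rate1 = ([A]2/[A]1)^n. Take logs to solve for n.
rate2/rate1 = 0.168569 / 0.01239 = 13.6052
[A]2/[A]1 = 0.675 / 0.183 = 3.6885
n = ln(13.6052) / ln(3.6885) = 2.0
Nearest integer order:

2


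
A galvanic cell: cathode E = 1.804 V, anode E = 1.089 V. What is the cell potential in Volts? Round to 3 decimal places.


Standard cell potential: E_cell = E_cathode - E_anode.
E_cell = 1.804 - (1.089)
E_cell = 0.715 V, rounded to 3 dp:

0.715 V


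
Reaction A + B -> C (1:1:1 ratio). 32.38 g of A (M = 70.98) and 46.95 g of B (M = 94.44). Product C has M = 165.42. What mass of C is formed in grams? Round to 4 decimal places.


Find moles of each reactant; the smaller value is the limiting reagent in a 1:1:1 reaction, so moles_C equals moles of the limiter.
n_A = mass_A / M_A = 32.38 / 70.98 = 0.456185 mol
n_B = mass_B / M_B = 46.95 / 94.44 = 0.497141 mol
Limiting reagent: A (smaller), n_limiting = 0.456185 mol
mass_C = n_limiting * M_C = 0.456185 * 165.42
mass_C = 75.4621227 g, rounded to 4 dp:

75.4621 g


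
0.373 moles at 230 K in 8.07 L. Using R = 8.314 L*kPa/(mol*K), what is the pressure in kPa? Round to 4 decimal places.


PV = nRT, solve for P = nRT / V.
nRT = 0.373 * 8.314 * 230 = 713.2581
P = 713.2581 / 8.07
P = 88.38390335 kPa, rounded to 4 dp:

88.3839 kPa


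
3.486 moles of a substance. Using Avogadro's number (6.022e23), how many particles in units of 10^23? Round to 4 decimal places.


N = n * NA, then divide by 1e23 for the requested units.
N / 1e23 = n * 6.022
N / 1e23 = 3.486 * 6.022
N / 1e23 = 20.992692, rounded to 4 dp:

20.9927


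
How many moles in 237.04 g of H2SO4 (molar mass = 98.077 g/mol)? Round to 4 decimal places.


n = mass / M
n = 237.04 / 98.077
n = 2.41687654 mol, rounded to 4 dp:

2.4169 mol


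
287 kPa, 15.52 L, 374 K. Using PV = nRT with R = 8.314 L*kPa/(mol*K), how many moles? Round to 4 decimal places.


PV = nRT, solve for n = PV / (RT).
PV = 287 * 15.52 = 4454.24
RT = 8.314 * 374 = 3109.436
n = 4454.24 / 3109.436
n = 1.43249129 mol, rounded to 4 dp:

1.4325 mol


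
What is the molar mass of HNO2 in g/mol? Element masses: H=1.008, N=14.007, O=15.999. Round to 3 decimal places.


M = sum(count * atomic_mass) over atoms.
M = 1*1.008 + 1*14.007 + 2*15.999
M = 1.008 + 14.007 + 31.998
M = 47.013 g/mol, rounded to 3 dp:

47.013 g/mol


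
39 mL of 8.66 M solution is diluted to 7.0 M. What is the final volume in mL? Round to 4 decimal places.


Dilution: M1*V1 = M2*V2, solve for V2.
V2 = M1*V1 / M2
V2 = 8.66 * 39 / 7.0
V2 = 337.74 / 7.0
V2 = 48.24857143 mL, rounded to 4 dp:

48.2486 mL


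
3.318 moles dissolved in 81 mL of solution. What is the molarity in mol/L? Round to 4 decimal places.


Convert volume to liters: V_L = V_mL / 1000.
V_L = 81 / 1000 = 0.081 L
M = n / V_L = 3.318 / 0.081
M = 40.96296296 mol/L, rounded to 4 dp:

40.9630 mol/L


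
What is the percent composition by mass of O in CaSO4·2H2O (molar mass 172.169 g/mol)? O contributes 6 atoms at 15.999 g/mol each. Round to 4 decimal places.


pct = 100 * (n_elem * M_elem) / M_total
mass_contribution = 6 * 15.999 = 95.994 g/mol
pct = 100 * 95.994 / 172.169
pct = 55.75568192 %, rounded to 4 dp:

55.7557 %


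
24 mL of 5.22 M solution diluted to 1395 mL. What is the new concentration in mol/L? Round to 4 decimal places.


Dilution: M1*V1 = M2*V2, solve for M2.
M2 = M1*V1 / V2
M2 = 5.22 * 24 / 1395
M2 = 125.28 / 1395
M2 = 0.08980645 mol/L, rounded to 4 dp:

0.0898 mol/L


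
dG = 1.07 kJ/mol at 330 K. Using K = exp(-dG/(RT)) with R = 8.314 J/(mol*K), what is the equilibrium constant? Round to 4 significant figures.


dG is in kJ/mol; multiply by 1000 to match R in J/(mol*K).
RT = 8.314 * 330 = 2743.62 J/mol
exponent = -dG*1000 / (RT) = -(1.07*1000) / 2743.62 = -0.3899957
K = exp(-0.3899957)
K = 0.67705979, rounded to 4 significant figures:

0.6771


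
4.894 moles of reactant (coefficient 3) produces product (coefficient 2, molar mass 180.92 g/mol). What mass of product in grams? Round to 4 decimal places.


Use the coefficient ratio to convert reactant moles to product moles, then multiply by the product's molar mass.
moles_P = moles_R * (coeff_P / coeff_R) = 4.894 * (2/3) = 3.262667
mass_P = moles_P * M_P = 3.262667 * 180.92
mass_P = 590.28171364 g, rounded to 4 dp:

590.2817 g


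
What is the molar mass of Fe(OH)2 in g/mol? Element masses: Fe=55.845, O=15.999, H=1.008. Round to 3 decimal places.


M = sum(count * atomic_mass) over atoms.
M = 1*55.845 + 2*15.999 + 2*1.008
M = 55.845 + 31.998 + 2.016
M = 89.859 g/mol, rounded to 3 dp:

89.859 g/mol


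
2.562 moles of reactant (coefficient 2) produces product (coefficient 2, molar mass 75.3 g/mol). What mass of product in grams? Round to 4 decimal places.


Use the coefficient ratio to convert reactant moles to product moles, then multiply by the product's molar mass.
moles_P = moles_R * (coeff_P / coeff_R) = 2.562 * (2/2) = 2.562
mass_P = moles_P * M_P = 2.562 * 75.3
mass_P = 192.9186 g, rounded to 4 dp:

192.9186 g


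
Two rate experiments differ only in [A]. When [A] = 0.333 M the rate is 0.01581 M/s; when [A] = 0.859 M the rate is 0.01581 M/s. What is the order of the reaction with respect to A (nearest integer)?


Rate is proportional to [A]^n, so rate2/rate1 = ([A]2/[A]1)^n. Take logs to solve for n.
rate2/rate1 = 0.01581 / 0.01581 = 1.0
[A]2/[A]1 = 0.859 / 0.333 = 2.5796
n = ln(1.0) / ln(2.5796) = 0.0
Nearest integer order:

0


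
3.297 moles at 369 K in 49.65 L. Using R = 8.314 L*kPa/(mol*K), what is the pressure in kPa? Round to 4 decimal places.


PV = nRT, solve for P = nRT / V.
nRT = 3.297 * 8.314 * 369 = 10114.7542
P = 10114.7542 / 49.65
P = 203.72113192 kPa, rounded to 4 dp:

203.7211 kPa


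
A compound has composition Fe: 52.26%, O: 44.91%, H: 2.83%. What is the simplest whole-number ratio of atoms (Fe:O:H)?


Assume 100 g of compound, divide each mass% by atomic mass to get moles, then normalize by the smallest to get a raw atom ratio.
Moles per 100 g: Fe: 52.26/55.845 = 0.9358, O: 44.91/15.999 = 2.8071, H: 2.83/1.008 = 2.8075
Raw ratio (divide by min = 0.9358): Fe: 1.0, O: 3.0, H: 3.0
Multiply by 1 to clear fractions: Fe: 1.0 ~= 1, O: 3.0 ~= 3, H: 3.0 ~= 3
Reduce by GCD to get the simplest whole-number ratio:

1:3:3


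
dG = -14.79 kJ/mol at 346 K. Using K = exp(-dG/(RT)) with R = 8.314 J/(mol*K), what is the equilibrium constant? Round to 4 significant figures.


dG is in kJ/mol; multiply by 1000 to match R in J/(mol*K).
RT = 8.314 * 346 = 2876.644 J/mol
exponent = -dG*1000 / (RT) = -(-14.79*1000) / 2876.644 = 5.14140783
K = exp(5.14140783)
K = 170.95628, rounded to 4 significant figures:

171.0
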